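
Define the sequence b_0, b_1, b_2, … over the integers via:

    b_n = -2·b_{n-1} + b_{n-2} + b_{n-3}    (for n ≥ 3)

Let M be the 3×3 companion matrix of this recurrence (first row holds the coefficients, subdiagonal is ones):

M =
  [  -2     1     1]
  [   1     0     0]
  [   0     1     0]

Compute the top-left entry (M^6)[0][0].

(M^6)[0][0] is the top entry after applying M 6 times to the unit state (1, 0, 0). Equivalently it is h_{8} for the auxiliary sequence (h_n) obeying the same recurrence with h_2 = 1 and h_i = 0 for 0 ≤ i < 2:
h_3 = -2·1 + 1·0 + 1·0 = -2
h_4 = -2·-2 + 1·1 + 1·0 = 5
h_5 = -2·5 + 1·-2 + 1·1 = -11
h_6 = -2·-11 + 1·5 + 1·-2 = 25
h_7 = -2·25 + 1·-11 + 1·5 = -56
h_8 = -2·-56 + 1·25 + 1·-11 = 126

126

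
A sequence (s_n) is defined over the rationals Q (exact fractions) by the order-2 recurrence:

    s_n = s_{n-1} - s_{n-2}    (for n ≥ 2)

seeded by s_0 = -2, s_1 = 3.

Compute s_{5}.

-5

s_2 = 1·3 + -1·-2 = 5
s_3 = 1·5 + -1·3 = 2
s_4 = 1·2 + -1·5 = -3
s_5 = 1·-3 + -1·2 = -5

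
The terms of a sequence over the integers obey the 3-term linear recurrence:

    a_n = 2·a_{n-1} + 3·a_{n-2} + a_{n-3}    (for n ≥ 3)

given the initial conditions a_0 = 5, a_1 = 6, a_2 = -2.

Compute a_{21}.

8421799109

a_3 = 2·-2 + 3·6 + 1·5 = 19
a_4 = 2·19 + 3·-2 + 1·6 = 38
a_5 = 2·38 + 3·19 + 1·-2 = 131
a_6 = 2·131 + 3·38 + 1·19 = 395
a_7 = 2·395 + 3·131 + 1·38 = 1221
a_8 = 2·1221 + 3·395 + 1·131 = 3758
a_9 = 2·3758 + 3·1221 + 1·395 = 11574
a_10 = 2·11574 + 3·3758 + 1·1221 = 35643
a_11 = 2·35643 + 3·11574 + 1·3758 = 109766
a_12 = 2·109766 + 3·35643 + 1·11574 = 338035
a_13 = 2·338035 + 3·109766 + 1·35643 = 1041011
a_14 = 2·1041011 + 3·338035 + 1·109766 = 3205893
a_15 = 2·3205893 + 3·1041011 + 1·338035 = 9872854
a_16 = 2·9872854 + 3·3205893 + 1·1041011 = 30404398
a_17 = 2·30404398 + 3·9872854 + 1·3205893 = 93633251
a_18 = 2·93633251 + 3·30404398 + 1·9872854 = 288352550
a_19 = 2·288352550 + 3·93633251 + 1·30404398 = 888009251
a_20 = 2·888009251 + 3·288352550 + 1·93633251 = 2734709403
a_21 = 2·2734709403 + 3·888009251 + 1·288352550 = 8421799109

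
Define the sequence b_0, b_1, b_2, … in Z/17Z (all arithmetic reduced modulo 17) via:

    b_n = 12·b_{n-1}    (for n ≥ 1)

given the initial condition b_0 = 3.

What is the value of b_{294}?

b_1 = 12·3 = 2
b_2 = 12·2 = 7
b_3 = 12·7 = 16
b_4 = 12·16 = 5
b_5 = 12·5 = 9
b_6 = 12·9 = 6
b_7 = 12·6 = 4
b_8 = 12·4 = 14
b_9 = 12·14 = 15
b_10 = 12·15 = 10
b_11 = 12·10 = 1
b_12 = 12·1 = 12
b_13 = 12·12 = 8
b_14 = 12·8 = 11
b_15 = 12·11 = 13
b_16 = 12·13 = 3
(b_16) = (3) = (b_0), so the sequence has period 16.
294 ≡ 6 (mod 16), hence b_294 = b_6 = 6.

6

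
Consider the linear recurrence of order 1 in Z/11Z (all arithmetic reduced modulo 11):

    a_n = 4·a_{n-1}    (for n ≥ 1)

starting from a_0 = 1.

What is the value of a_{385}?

1

a_1 = 4·1 = 4
a_2 = 4·4 = 5
a_3 = 4·5 = 9
a_4 = 4·9 = 3
a_5 = 4·3 = 1
(a_5) = (1) = (a_0), so the sequence has period 5.
385 ≡ 0 (mod 5), hence a_385 = a_0 = 1.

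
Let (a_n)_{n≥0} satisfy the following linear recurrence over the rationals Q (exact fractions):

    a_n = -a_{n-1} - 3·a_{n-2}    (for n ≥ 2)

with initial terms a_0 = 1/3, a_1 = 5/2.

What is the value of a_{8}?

149/2

a_2 = -1·5/2 + -3·1/3 = -7/2
a_3 = -1·-7/2 + -3·5/2 = -4
a_4 = -1·-4 + -3·-7/2 = 29/2
a_5 = -1·29/2 + -3·-4 = -5/2
a_6 = -1·-5/2 + -3·29/2 = -41
a_7 = -1·-41 + -3·-5/2 = 97/2
a_8 = -1·97/2 + -3·-41 = 149/2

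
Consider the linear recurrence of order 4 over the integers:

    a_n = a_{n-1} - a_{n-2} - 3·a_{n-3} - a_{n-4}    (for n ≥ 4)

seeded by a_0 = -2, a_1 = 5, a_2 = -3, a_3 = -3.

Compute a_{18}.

-31273

a_4 = 1·-3 + -1·-3 + -3·5 + -1·-2 = -13
a_5 = 1·-13 + -1·-3 + -3·-3 + -1·5 = -6
a_6 = 1·-6 + -1·-13 + -3·-3 + -1·-3 = 19
a_7 = 1·19 + -1·-6 + -3·-13 + -1·-3 = 67
a_8 = 1·67 + -1·19 + -3·-6 + -1·-13 = 79
a_9 = 1·79 + -1·67 + -3·19 + -1·-6 = -39
a_10 = 1·-39 + -1·79 + -3·67 + -1·19 = -338
a_11 = 1·-338 + -1·-39 + -3·79 + -1·67 = -603
a_12 = 1·-603 + -1·-338 + -3·-39 + -1·79 = -227
a_13 = 1·-227 + -1·-603 + -3·-338 + -1·-39 = 1429
a_14 = 1·1429 + -1·-227 + -3·-603 + -1·-338 = 3803
a_15 = 1·3803 + -1·1429 + -3·-227 + -1·-603 = 3658
a_16 = 1·3658 + -1·3803 + -3·1429 + -1·-227 = -4205
a_17 = 1·-4205 + -1·3658 + -3·3803 + -1·1429 = -20701
a_18 = 1·-20701 + -1·-4205 + -3·3658 + -1·3803 = -31273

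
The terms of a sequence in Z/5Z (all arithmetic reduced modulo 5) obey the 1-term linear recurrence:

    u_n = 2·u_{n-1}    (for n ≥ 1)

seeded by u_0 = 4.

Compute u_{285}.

u_1 = 2·4 = 3
u_2 = 2·3 = 1
u_3 = 2·1 = 2
u_4 = 2·2 = 4
(u_4) = (4) = (u_0), so the sequence has period 4.
285 ≡ 1 (mod 4), hence u_285 = u_1 = 3.

3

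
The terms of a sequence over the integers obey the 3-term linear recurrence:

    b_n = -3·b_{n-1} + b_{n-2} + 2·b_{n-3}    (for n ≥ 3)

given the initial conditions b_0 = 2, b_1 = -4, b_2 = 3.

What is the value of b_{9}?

-6377

b_3 = -3·3 + 1·-4 + 2·2 = -9
b_4 = -3·-9 + 1·3 + 2·-4 = 22
b_5 = -3·22 + 1·-9 + 2·3 = -69
b_6 = -3·-69 + 1·22 + 2·-9 = 211
b_7 = -3·211 + 1·-69 + 2·22 = -658
b_8 = -3·-658 + 1·211 + 2·-69 = 2047
b_9 = -3·2047 + 1·-658 + 2·211 = -6377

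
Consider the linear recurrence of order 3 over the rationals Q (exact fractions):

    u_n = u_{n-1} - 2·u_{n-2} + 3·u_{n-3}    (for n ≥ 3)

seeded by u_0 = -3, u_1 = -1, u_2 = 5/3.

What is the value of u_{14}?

u_3 = 1·5/3 + -2·-1 + 3·-3 = -16/3
u_4 = 1·-16/3 + -2·5/3 + 3·-1 = -35/3
u_5 = 1·-35/3 + -2·-16/3 + 3·5/3 = 4
u_6 = 1·4 + -2·-35/3 + 3·-16/3 = 34/3
u_7 = 1·34/3 + -2·4 + 3·-35/3 = -95/3
u_8 = 1·-95/3 + -2·34/3 + 3·4 = -127/3
u_9 = 1·-127/3 + -2·-95/3 + 3·34/3 = 55
u_10 = 1·55 + -2·-127/3 + 3·-95/3 = 134/3
u_11 = 1·134/3 + -2·55 + 3·-127/3 = -577/3
u_12 = 1·-577/3 + -2·134/3 + 3·55 = -350/3
u_13 = 1·-350/3 + -2·-577/3 + 3·134/3 = 402
u_14 = 1·402 + -2·-350/3 + 3·-577/3 = 175/3

175/3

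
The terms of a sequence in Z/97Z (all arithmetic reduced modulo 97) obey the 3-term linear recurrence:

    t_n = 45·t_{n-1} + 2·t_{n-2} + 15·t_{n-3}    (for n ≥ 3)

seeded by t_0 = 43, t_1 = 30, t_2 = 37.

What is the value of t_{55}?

4

t_3 = 45·37 + 2·30 + 15·43 = 42
t_4 = 45·42 + 2·37 + 15·30 = 86
t_5 = 45·86 + 2·42 + 15·37 = 47
t_6 = 45·47 + 2·86 + 15·42 = 7
t_7 = 45·7 + 2·47 + 15·86 = 50
t_8 = 45·50 + 2·7 + 15·47 = 59
t_9 = 45·59 + 2·50 + 15·7 = 47
t_10 = 45·47 + 2·59 + 15·50 = 73
t_11 = 45·73 + 2·47 + 15·59 = 93
t_12 = 45·93 + 2·73 + 15·47 = 89
t_13 = 45·89 + 2·93 + 15·73 = 48
t_14 = 45·48 + 2·89 + 15·93 = 47
t_15 = 45·47 + 2·48 + 15·89 = 54
t_16 = 45·54 + 2·47 + 15·48 = 43
t_17 = 45·43 + 2·54 + 15·47 = 32
t_18 = 45·32 + 2·43 + 15·54 = 8
t_19 = 45·8 + 2·32 + 15·43 = 2
t_20 = 45·2 + 2·8 + 15·32 = 4
t_21 = 45·4 + 2·2 + 15·8 = 13
t_22 = 45·13 + 2·4 + 15·2 = 41
t_23 = 45·41 + 2·13 + 15·4 = 88
t_24 = 45·88 + 2·41 + 15·13 = 66
t_25 = 45·66 + 2·88 + 15·41 = 75
t_26 = 45·75 + 2·66 + 15·88 = 74
t_27 = 45·74 + 2·75 + 15·66 = 8
t_28 = 45·8 + 2·74 + 15·75 = 81
t_29 = 45·81 + 2·8 + 15·74 = 18
t_30 = 45·18 + 2·81 + 15·8 = 25
t_31 = 45·25 + 2·18 + 15·81 = 48
t_32 = 45·48 + 2·25 + 15·18 = 55
t_33 = 45·55 + 2·48 + 15·25 = 36
t_34 = 45·36 + 2·55 + 15·48 = 25
t_35 = 45·25 + 2·36 + 15·55 = 82
t_36 = 45·82 + 2·25 + 15·36 = 12
t_37 = 45·12 + 2·82 + 15·25 = 12
t_38 = 45·12 + 2·12 + 15·82 = 48
t_39 = 45·48 + 2·12 + 15·12 = 36
t_40 = 45·36 + 2·48 + 15·12 = 53
t_41 = 45·53 + 2·36 + 15·48 = 73
t_42 = 45·73 + 2·53 + 15·36 = 51
t_43 = 45·51 + 2·73 + 15·53 = 35
t_44 = 45·35 + 2·51 + 15·73 = 56
t_45 = 45·56 + 2·35 + 15·51 = 57
t_46 = 45·57 + 2·56 + 15·35 = 1
t_47 = 45·1 + 2·57 + 15·56 = 29
t_48 = 45·29 + 2·1 + 15·57 = 28
t_49 = 45·28 + 2·29 + 15·1 = 72
t_50 = 45·72 + 2·28 + 15·29 = 45
t_51 = 45·45 + 2·72 + 15·28 = 67
t_52 = 45·67 + 2·45 + 15·72 = 14
t_53 = 45·14 + 2·67 + 15·45 = 81
t_54 = 45·81 + 2·14 + 15·67 = 22
t_55 = 45·22 + 2·81 + 15·14 = 4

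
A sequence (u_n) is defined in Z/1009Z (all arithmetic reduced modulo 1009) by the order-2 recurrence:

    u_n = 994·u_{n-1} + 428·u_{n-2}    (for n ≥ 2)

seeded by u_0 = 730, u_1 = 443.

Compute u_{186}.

u_2 = 994·443 + 428·730 = 68
u_3 = 994·68 + 428·443 = 910
u_4 = 994·910 + 428·68 = 319
u_5 = 994·319 + 428·910 = 266
u_6 = 994·266 + 428·319 = 363
u_7 = 994·363 + 428·266 = 440
Continuing the recurrence:
  u_8 = 441;  u_9 = 85;  u_10 = 808;  u_11 = 44;  u_12 = 86;  u_13 = 389
  u_14 = 703;  u_15 = 561;  u_16 = 868;  u_17 = 63;  u_18 = 256;  u_19 = 926
  u_20 = 832;  u_21 = 428;  u_22 = 562;  u_23 = 197;  u_24 = 466;  u_25 = 642
  u_26 = 126;  u_27 = 456;  u_28 = 674;  u_29 = 411;  u_30 = 796;  u_31 = 510
  u_32 = 68;  u_33 = 325;  u_34 = 13;  u_35 = 672;  u_36 = 529;  u_37 = 188
  u_38 = 603;  u_39 = 789;  u_40 = 53;  u_41 = 900;  u_42 = 103;  u_43 = 235
  u_44 = 199;  u_45 = 731;  u_46 = 550;  u_47 = 909;  u_48 = 794;  u_49 = 785
  u_50 = 132;  u_51 = 21;  u_52 = 686;  u_53 = 716;  u_54 = 348;  u_55 = 546
  u_56 = 503;  u_57 = 127;  u_58 = 480;  u_59 = 742;  u_60 = 582;  u_61 = 92
  u_62 = 511;  u_63 = 432;  u_64 = 338;  u_65 = 224;  u_66 = 44;  u_67 = 366
  u_68 = 225;  u_69 = 914;  u_70 = 861;  u_71 = 911;  u_72 = 684;  u_73 = 264
  u_74 = 218;  u_75 = 750;  u_76 = 325;  u_77 = 308;  u_78 = 283;  u_79 = 445
  u_80 = 432;  u_81 = 342;  u_82 = 164;  u_83 = 638;  u_84 = 82;  u_85 = 413
  u_86 = 649;  u_87 = 544;  u_88 = 209;  u_89 = 654;  u_90 = 940;  u_91 = 445
  u_92 = 117;  u_93 = 22;  u_94 = 305;  u_95 = 805;  u_96 = 412;  u_97 = 345
  u_98 = 640;  u_99 = 836;  u_100 = 49;  u_101 = 896;  u_102 = 469;  u_103 = 96
  u_104 = 519;  u_105 = 6;  u_106 = 62;  u_107 = 629;  u_108 = 957;  u_109 = 589
  u_110 = 188;  u_111 = 49;  u_112 = 18;  u_113 = 522;  u_114 = 883;  u_115 = 299
  u_116 = 109;  u_117 = 212;  u_118 = 85;  u_119 = 669;  u_120 = 111;  u_121 = 129
  u_122 = 168;  u_123 = 224;  u_124 = 941;  u_125 = 28;  u_126 = 746;  u_127 = 794
  u_128 = 642;  u_129 = 259;  u_130 = 479;  u_131 = 749;  u_132 = 49;  u_133 = 993
  u_134 = 23;  u_135 = 879;  u_136 = 695;  u_137 = 529;  u_138 = 951;  u_139 = 257
  u_140 = 582;  u_141 = 366;  u_142 = 437;  u_143 = 761;  u_144 = 55;  u_145 = 994
  u_146 = 558;  u_147 = 345;  u_148 = 570;  u_149 = 877;  u_150 = 753;  u_151 = 821
  u_152 = 206;  u_153 = 193;  u_154 = 517;  u_155 = 183;  u_156 = 587;  u_157 = 907
  u_158 = 516;  u_159 = 63;  u_160 = 950;  u_161 = 606;  u_162 = 973;  u_163 = 595
  u_164 = 892;  u_165 = 129;  u_166 = 457;  u_167 = 934;  u_168 = 975;  u_169 = 698
  u_170 = 203;  u_171 = 62;  u_172 = 189;  u_173 = 494;  u_174 = 834;  u_175 = 149
  u_176 = 558;  u_177 = 916;  u_178 = 77;  u_179 = 410;  u_180 = 572;  u_181 = 415
  u_182 = 467;  u_183 = 94;  u_184 = 702
u_185 = 994·702 + 428·94 = 441
u_186 = 994·441 + 428·702 = 222

222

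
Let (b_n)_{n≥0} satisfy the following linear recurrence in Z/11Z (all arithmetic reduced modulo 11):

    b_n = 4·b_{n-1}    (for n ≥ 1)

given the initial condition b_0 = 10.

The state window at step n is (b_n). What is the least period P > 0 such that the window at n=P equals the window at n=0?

n=0: window = (10)
n=1: window = (7)
n=2: window = (6)
n=3: window = (2)
n=4: window = (8)
n=5: window = (10)
window at n=5 equals window at n=0 → period = 5

5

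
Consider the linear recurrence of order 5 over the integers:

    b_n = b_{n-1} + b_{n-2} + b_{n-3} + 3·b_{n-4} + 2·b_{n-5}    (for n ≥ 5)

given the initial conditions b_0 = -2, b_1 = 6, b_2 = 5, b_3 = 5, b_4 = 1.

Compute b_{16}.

b_5 = 1·1 + 1·5 + 1·5 + 3·6 + 2·-2 = 25
b_6 = 1·25 + 1·1 + 1·5 + 3·5 + 2·6 = 58
b_7 = 1·58 + 1·25 + 1·1 + 3·5 + 2·5 = 109
b_8 = 1·109 + 1·58 + 1·25 + 3·1 + 2·5 = 205
b_9 = 1·205 + 1·109 + 1·58 + 3·25 + 2·1 = 449
b_10 = 1·449 + 1·205 + 1·109 + 3·58 + 2·25 = 987
b_11 = 1·987 + 1·449 + 1·205 + 3·109 + 2·58 = 2084
b_12 = 1·2084 + 1·987 + 1·449 + 3·205 + 2·109 = 4353
b_13 = 1·4353 + 1·2084 + 1·987 + 3·449 + 2·205 = 9181
b_14 = 1·9181 + 1·4353 + 1·2084 + 3·987 + 2·449 = 19477
b_15 = 1·19477 + 1·9181 + 1·4353 + 3·2084 + 2·987 = 41237
b_16 = 1·41237 + 1·19477 + 1·9181 + 3·4353 + 2·2084 = 87122

87122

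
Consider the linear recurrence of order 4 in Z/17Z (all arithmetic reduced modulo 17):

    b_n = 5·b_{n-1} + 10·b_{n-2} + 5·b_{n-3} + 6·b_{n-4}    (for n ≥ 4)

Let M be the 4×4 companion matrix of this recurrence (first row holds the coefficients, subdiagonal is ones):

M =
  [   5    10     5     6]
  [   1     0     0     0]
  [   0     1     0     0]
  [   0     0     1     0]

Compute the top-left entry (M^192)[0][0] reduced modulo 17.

6

(M^192)[0][0] is the top entry after applying M 192 times to the unit state (1, 0, 0, 0). Equivalently it is h_{195} for the auxiliary sequence (h_n) obeying the same recurrence with h_3 = 1 and h_i = 0 for 0 ≤ i < 3:
h_4 = 5·1 + 10·0 + 5·0 + 6·0 = 5
h_5 = 5·5 + 10·1 + 5·0 + 6·0 = 1
h_6 = 5·1 + 10·5 + 5·1 + 6·0 = 9
h_7 = 5·9 + 10·1 + 5·5 + 6·1 = 1
h_8 = 5·1 + 10·9 + 5·1 + 6·5 = 11
h_9 = 5·11 + 10·1 + 5·9 + 6·1 = 14
Continuing the recurrence:
  h_10 = 1;  h_11 = 2;  h_12 = 3;  h_13 = 5;  h_14 = 3;  h_15 = 7
  h_16 = 6;  h_17 = 9;  h_18 = 5;  h_19 = 0;  h_20 = 12;  h_21 = 3
  h_22 = 12;  h_23 = 14;  h_24 = 5;  h_25 = 5;  h_26 = 13;  h_27 = 3
  h_28 = 13;  h_29 = 3;  h_30 = 0;  h_31 = 11;  h_32 = 12;  h_33 = 1
  h_34 = 10;  h_35 = 16;  h_36 = 2;  h_37 = 5;  h_38 = 15;  h_39 = 10
  h_40 = 16;  h_41 = 13;  h_42 = 8;  h_43 = 4;  h_44 = 6;  h_45 = 1
  h_46 = 14;  h_47 = 15;  h_48 = 1;  h_49 = 10;  h_50 = 15;  h_51 = 15
  h_52 = 9;  h_53 = 7;  h_54 = 1;  h_55 = 6;  h_56 = 10;  h_57 = 4
  h_58 = 3;  h_59 = 5;  h_60 = 16;  h_61 = 16;  h_62 = 11;  h_63 = 2
  h_64 = 7;  h_65 = 2;  h_66 = 3;  h_67 = 14;  h_68 = 16;  h_69 = 9
  h_70 = 4;  h_71 = 2;  h_72 = 4;  h_73 = 12;  h_74 = 15;  h_75 = 6
  h_76 = 9;  h_77 = 14;  h_78 = 8;  h_79 = 6;  h_80 = 13;  h_81 = 11
  h_82 = 8;  h_83 = 13;  h_84 = 6;  h_85 = 11;  h_86 = 7;  h_87 = 15
  h_88 = 15;  h_89 = 3;  h_90 = 10;  h_91 = 7;  h_92 = 2;  h_93 = 12
  h_94 = 5;  h_95 = 10;  h_96 = 2;  h_97 = 3;  h_98 = 13;  h_99 = 12
  h_100 = 13;  h_101 = 13;  h_102 = 10;  h_103 = 11;  h_104 = 9;  h_105 = 11
  h_106 = 5;  h_107 = 8;  h_108 = 12;  h_109 = 10;  h_110 = 2;  h_111 = 14
  h_112 = 8;  h_113 = 12;  h_114 = 1;  h_115 = 11;  h_116 = 3;  h_117 = 15
  h_118 = 13;  h_119 = 7;  h_120 = 3;  h_121 = 2;  h_122 = 0;  h_123 = 9
  h_124 = 5;  h_125 = 8;  h_126 = 16;  h_127 = 1;  h_128 = 14;  h_129 = 4
  h_130 = 6;  h_131 = 10;  h_132 = 10;  h_133 = 0;  h_134 = 16;  h_135 = 3
  h_136 = 14;  h_137 = 10;  h_138 = 12;  h_139 = 10;  h_140 = 15;  h_141 = 6
  h_142 = 13;  h_143 = 5;  h_144 = 3;  h_145 = 13;  h_146 = 11;  h_147 = 9
  h_148 = 0;  h_149 = 2;  h_150 = 2;  h_151 = 16;  h_152 = 8;  h_153 = 1
  h_154 = 7;  h_155 = 11;  h_156 = 8;  h_157 = 4;  h_158 = 10;  h_159 = 9
  h_160 = 9;  h_161 = 5;  h_162 = 16;  h_163 = 8;  h_164 = 7;  h_165 = 4
  h_166 = 5;  h_167 = 12;  h_168 = 2;  h_169 = 9;  h_170 = 2;  h_171 = 12
  h_172 = 1;  h_173 = 2;  h_174 = 7;  h_175 = 13;  h_176 = 15;  h_177 = 14
  h_178 = 4;  h_179 = 7;  h_180 = 14;  h_181 = 6;  h_182 = 8;  h_183 = 8
  h_184 = 13;  h_185 = 0;  h_186 = 14;  h_187 = 13;  h_188 = 11;  h_189 = 0
  h_190 = 4;  h_191 = 0;  h_192 = 4;  h_193 = 6
h_194 = 5·6 + 10·4 + 5·0 + 6·4 = 9
h_195 = 5·9 + 10·6 + 5·4 + 6·0 = 6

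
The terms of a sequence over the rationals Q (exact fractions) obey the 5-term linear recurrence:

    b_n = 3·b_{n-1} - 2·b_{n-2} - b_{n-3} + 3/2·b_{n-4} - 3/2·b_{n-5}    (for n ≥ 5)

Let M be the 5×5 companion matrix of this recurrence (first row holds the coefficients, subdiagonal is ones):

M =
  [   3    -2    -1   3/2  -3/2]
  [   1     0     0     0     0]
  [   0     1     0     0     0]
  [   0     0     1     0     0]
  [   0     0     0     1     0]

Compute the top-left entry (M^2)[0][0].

(M^2)[0][0] is the top entry after applying M 2 times to the unit state (1, 0, 0, 0, 0). Equivalently it is h_{6} for the auxiliary sequence (h_n) obeying the same recurrence with h_4 = 1 and h_i = 0 for 0 ≤ i < 4:
h_5 = 3·1 + -2·0 + -1·0 + 3/2·0 + -3/2·0 = 3
h_6 = 3·3 + -2·1 + -1·0 + 3/2·0 + -3/2·0 = 7

7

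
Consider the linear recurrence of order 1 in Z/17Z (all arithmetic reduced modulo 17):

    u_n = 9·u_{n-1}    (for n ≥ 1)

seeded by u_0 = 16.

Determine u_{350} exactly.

13

u_1 = 9·16 = 8
u_2 = 9·8 = 4
u_3 = 9·4 = 2
u_4 = 9·2 = 1
u_5 = 9·1 = 9
u_6 = 9·9 = 13
u_7 = 9·13 = 15
u_8 = 9·15 = 16
(u_8) = (16) = (u_0), so the sequence has period 8.
350 ≡ 6 (mod 8), hence u_350 = u_6 = 13.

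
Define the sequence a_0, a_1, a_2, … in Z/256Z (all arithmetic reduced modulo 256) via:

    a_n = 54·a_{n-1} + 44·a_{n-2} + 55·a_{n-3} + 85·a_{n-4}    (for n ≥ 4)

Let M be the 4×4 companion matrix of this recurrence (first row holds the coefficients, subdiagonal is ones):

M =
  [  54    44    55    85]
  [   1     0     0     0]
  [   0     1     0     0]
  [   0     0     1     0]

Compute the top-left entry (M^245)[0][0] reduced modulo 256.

248

(M^245)[0][0] is the top entry after applying M 245 times to the unit state (1, 0, 0, 0). Equivalently it is h_{248} for the auxiliary sequence (h_n) obeying the same recurrence with h_3 = 1 and h_i = 0 for 0 ≤ i < 3:
h_4 = 54·1 + 44·0 + 55·0 + 85·0 = 54
h_5 = 54·54 + 44·1 + 55·0 + 85·0 = 144
h_6 = 54·144 + 44·54 + 55·1 + 85·0 = 223
h_7 = 54·223 + 44·144 + 55·54 + 85·1 = 185
h_8 = 54·185 + 44·223 + 55·144 + 85·54 = 56
h_9 = 54·56 + 44·185 + 55·223 + 85·144 = 85
Continuing the recurrence:
  h_10 = 88;  h_11 = 161;  h_12 = 241;  h_13 = 163;  h_14 = 157;  h_15 = 94
  h_16 = 218;  h_17 = 254;  h_18 = 95;  h_19 = 190;  h_20 = 92;  h_21 = 207
  h_22 = 215;  h_23 = 200;  h_24 = 41;  h_25 = 242;  h_26 = 115;  h_27 = 17
  h_28 = 245;  h_29 = 169;  h_30 = 152;  h_31 = 100;  h_32 = 224;  h_33 = 53
  h_34 = 162;  h_35 = 156;  h_36 = 131;  h_37 = 217;  h_38 = 152;  h_39 = 77
  h_40 = 124;  h_41 = 25;  h_42 = 153;  h_43 = 199;  h_44 = 209;  h_45 = 118
  h_46 = 94;  h_47 = 22;  h_48 = 139;  h_49 = 122;  h_50 = 144;  h_51 = 131
  h_52 = 191;  h_53 = 64;  h_54 = 73;  h_55 = 238;  h_56 = 235;  h_57 = 105
  h_58 = 233;  h_59 = 181;  h_60 = 208;  h_61 = 232;  h_62 = 240;  h_63 = 73
  h_64 = 142;  h_65 = 24;  h_66 = 215;  h_67 = 57;  h_68 = 72;  h_69 = 37
  h_70 = 208;  h_71 = 161;  h_72 = 145;  h_73 = 59;  h_74 = 5;  h_75 = 206
  h_76 = 34;  h_77 = 62;  h_78 = 215;  h_79 = 182;  h_80 = 244;  h_81 = 135
  h_82 = 231;  h_83 = 200;  h_84 = 233;  h_85 = 250;  h_86 = 115;  h_87 = 177
  h_88 = 45;  h_89 = 161;  h_90 = 232;  h_91 = 12;  h_92 = 240;  h_93 = 253
  h_94 = 58;  h_95 = 68;  h_96 = 91;  h_97 = 89;  h_98 = 72;  h_99 = 157
  h_100 = 212;  h_101 = 185;  h_102 = 25;  h_103 = 191;  h_104 = 185;  h_105 = 166
  h_106 = 38;  h_107 = 182;  h_108 = 3;  h_109 = 50;  h_110 = 200;  h_111 = 219
  h_112 = 79;  h_113 = 224;  h_114 = 73;  h_115 = 150;  h_116 = 139;  h_117 = 41
  h_118 = 1;  h_119 = 237;  h_120 = 32;  h_121 = 80;  h_122 = 160;  h_123 = 17
  h_124 = 230;  h_125 = 96;  h_126 = 143;  h_127 = 185;  h_128 = 152;  h_129 = 117
  h_130 = 8;  h_131 = 225;  h_132 = 113;  h_133 = 19;  h_134 = 109;  h_135 = 62
  h_136 = 106;  h_137 = 190;  h_138 = 207;  h_139 = 174;  h_140 = 76;  h_141 = 127
  h_142 = 247;  h_143 = 8;  h_144 = 169;  h_145 = 66;  h_146 = 179;  h_147 = 17
  h_148 = 165;  h_149 = 25;  h_150 = 184;  h_151 = 52;  h_152 = 192;  h_153 = 69
  h_154 = 210;  h_155 = 172;  h_156 = 243;  h_157 = 217;  h_158 = 56;  h_159 = 109
  h_160 = 236;  h_161 = 153;  h_162 = 217;  h_163 = 247;  h_164 = 161;  h_165 = 214
  h_166 = 238;  h_167 = 150;  h_168 = 251;  h_169 = 234;  h_170 = 192;  h_171 = 115
  h_172 = 223;  h_173 = 192;  h_174 = 73;  h_175 = 126;  h_176 = 107;  h_177 = 169
  h_178 = 89;  h_179 = 165;  h_180 = 240;  h_181 = 56;  h_182 = 16;  h_183 = 89
  h_184 = 62;  h_185 = 104;  h_186 = 7;  h_187 = 57;  h_188 = 40;  h_189 = 69
  h_190 = 0;  h_191 = 97;  h_192 = 145;  h_193 = 43;  h_194 = 213;  h_195 = 174
  h_196 = 178;  h_197 = 126;  h_198 = 71;  h_199 = 166;  h_200 = 100;  h_201 = 183
  h_202 = 7;  h_203 = 136;  h_204 = 105;  h_205 = 202;  h_206 = 51;  h_207 = 49
  h_208 = 93;  h_209 = 17;  h_210 = 8;  h_211 = 220;  h_212 = 80;  h_213 = 13
  h_214 = 106;  h_215 = 212;  h_216 = 75;  h_217 = 89;  h_218 = 104;  h_219 = 189
  h_220 = 196;  h_221 = 185;  h_222 = 217;  h_223 = 111;  h_224 = 137;  h_225 = 6
  h_226 = 182;  h_227 = 182;  h_228 = 115;  h_229 = 162;  h_230 = 120;  h_231 = 75
  h_232 = 111;  h_233 = 224;  h_234 = 73;  h_235 = 166;  h_236 = 139;  h_237 = 233
  h_238 = 241;  h_239 = 221;  h_240 = 64;  h_241 = 160;  h_242 = 64;  h_243 = 33
  h_244 = 150;  h_245 = 48;  h_246 = 63
h_247 = 54·63 + 44·48 + 55·150 + 85·33 = 185
h_248 = 54·185 + 44·63 + 55·48 + 85·150 = 248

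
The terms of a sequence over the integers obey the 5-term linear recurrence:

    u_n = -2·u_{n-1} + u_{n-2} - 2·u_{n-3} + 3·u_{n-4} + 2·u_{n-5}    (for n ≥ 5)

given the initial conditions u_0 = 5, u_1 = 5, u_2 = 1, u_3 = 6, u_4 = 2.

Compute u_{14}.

u_5 = -2·2 + 1·6 + -2·1 + 3·5 + 2·5 = 25
u_6 = -2·25 + 1·2 + -2·6 + 3·1 + 2·5 = -47
u_7 = -2·-47 + 1·25 + -2·2 + 3·6 + 2·1 = 135
u_8 = -2·135 + 1·-47 + -2·25 + 3·2 + 2·6 = -349
u_9 = -2·-349 + 1·135 + -2·-47 + 3·25 + 2·2 = 1006
u_10 = -2·1006 + 1·-349 + -2·135 + 3·-47 + 2·25 = -2722
u_11 = -2·-2722 + 1·1006 + -2·-349 + 3·135 + 2·-47 = 7459
u_12 = -2·7459 + 1·-2722 + -2·1006 + 3·-349 + 2·135 = -20429
u_13 = -2·-20429 + 1·7459 + -2·-2722 + 3·1006 + 2·-349 = 56081
u_14 = -2·56081 + 1·-20429 + -2·7459 + 3·-2722 + 2·1006 = -153663

-153663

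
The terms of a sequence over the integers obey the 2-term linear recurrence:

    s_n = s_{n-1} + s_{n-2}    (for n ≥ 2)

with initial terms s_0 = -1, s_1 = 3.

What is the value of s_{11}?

s_2 = 1·3 + 1·-1 = 2
s_3 = 1·2 + 1·3 = 5
s_4 = 1·5 + 1·2 = 7
s_5 = 1·7 + 1·5 = 12
s_6 = 1·12 + 1·7 = 19
s_7 = 1·19 + 1·12 = 31
s_8 = 1·31 + 1·19 = 50
s_9 = 1·50 + 1·31 = 81
s_10 = 1·81 + 1·50 = 131
s_11 = 1·131 + 1·81 = 212

212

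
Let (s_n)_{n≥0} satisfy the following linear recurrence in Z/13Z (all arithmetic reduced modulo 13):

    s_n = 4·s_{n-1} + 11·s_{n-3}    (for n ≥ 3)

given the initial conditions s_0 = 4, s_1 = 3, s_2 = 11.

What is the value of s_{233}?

2

s_3 = 4·11 + 0·3 + 11·4 = 10
s_4 = 4·10 + 0·11 + 11·3 = 8
s_5 = 4·8 + 0·10 + 11·11 = 10
s_6 = 4·10 + 0·8 + 11·10 = 7
s_7 = 4·7 + 0·10 + 11·8 = 12
s_8 = 4·12 + 0·7 + 11·10 = 2
Continuing the recurrence:
  s_9 = 7;  s_10 = 4;  s_11 = 12;  s_12 = 8;  s_13 = 11;  s_14 = 7
  s_15 = 12;  s_16 = 0;  s_17 = 12;  s_18 = 11;  s_19 = 5;  s_20 = 9
  s_21 = 1;  s_22 = 7;  s_23 = 10;  s_24 = 12;  s_25 = 8;  s_26 = 12
  s_27 = 11;  s_28 = 2;  s_29 = 10;  s_30 = 5;  s_31 = 3;  s_32 = 5
  s_33 = 10;  s_34 = 8;  s_35 = 9;  s_36 = 3;  s_37 = 9;  s_38 = 5
  s_39 = 1;  s_40 = 12;  s_41 = 12;  s_42 = 7;  s_43 = 4;  s_44 = 5
  s_45 = 6;  s_46 = 3;  s_47 = 2;  s_48 = 9;  s_49 = 4;  s_50 = 12
  s_51 = 4;  s_52 = 8;  s_53 = 8;  s_54 = 11;  s_55 = 2;  s_56 = 5
  s_57 = 11;  s_58 = 1;  s_59 = 7;  s_60 = 6;  s_61 = 9;  s_62 = 9
  s_63 = 11;  s_64 = 0;  s_65 = 8;  s_66 = 10;  s_67 = 1;  s_68 = 1
  s_69 = 10;  s_70 = 12;  s_71 = 7;  s_72 = 8;  s_73 = 8;  s_74 = 5
  s_75 = 4;  s_76 = 0;  s_77 = 3;  s_78 = 4;  s_79 = 3;  s_80 = 6
  s_81 = 3;  s_82 = 6;  s_83 = 12;  s_84 = 3;  s_85 = 0;  s_86 = 2
  s_87 = 2;  s_88 = 8;  s_89 = 2;  s_90 = 4;  s_91 = 0;  s_92 = 9
  s_93 = 2;  s_94 = 8;  s_95 = 1;  s_96 = 0;  s_97 = 10;  s_98 = 12
  s_99 = 9;  s_100 = 3;  s_101 = 1;  s_102 = 12;  s_103 = 3;  s_104 = 10
  s_105 = 3;  s_106 = 6;  s_107 = 4;  s_108 = 10;  s_109 = 2;  s_110 = 0
  s_111 = 6;  s_112 = 7;  s_113 = 2;  s_114 = 9;  s_115 = 9;  s_116 = 6
  s_117 = 6;  s_118 = 6;  s_119 = 12;  s_120 = 10;  s_121 = 2;  s_122 = 10
  s_123 = 7;  s_124 = 11;  s_125 = 11;  s_126 = 4;  s_127 = 7;  s_128 = 6
  s_129 = 3;  s_130 = 11;  s_131 = 6;  s_132 = 5;  s_133 = 11;  s_134 = 6
  s_135 = 1;  s_136 = 8;  s_137 = 7;  s_138 = 0;  s_139 = 10;  s_140 = 0
  s_141 = 0;  s_142 = 6;  s_143 = 11;  s_144 = 5;  s_145 = 8;  s_146 = 10
  s_147 = 4;  s_148 = 0;  s_149 = 6;  s_150 = 3;  s_151 = 12;  s_152 = 10
  s_153 = 8;  s_154 = 8;  s_155 = 12;  s_156 = 6;  s_157 = 8;  s_158 = 8
  s_159 = 7;  s_160 = 12;  s_161 = 6;  s_162 = 10;  s_163 = 3;  s_164 = 0
  s_165 = 6;  s_166 = 5;  s_167 = 7;  s_168 = 3;  s_169 = 2;  s_170 = 7
  s_171 = 9;  s_172 = 6;  s_173 = 10;  s_174 = 9;  s_175 = 11;  s_176 = 11
  s_177 = 0;  s_178 = 4;  s_179 = 7;  s_180 = 2;  s_181 = 0;  s_182 = 12
  s_183 = 5;  s_184 = 7;  s_185 = 4;  s_186 = 6;  s_187 = 10;  s_188 = 6
  s_189 = 12;  s_190 = 2;  s_191 = 9;  s_192 = 12;  s_193 = 5;  s_194 = 2
  s_195 = 10;  s_196 = 4;  s_197 = 12;  s_198 = 2;  s_199 = 0;  s_200 = 2
  s_201 = 4;  s_202 = 3;  s_203 = 8;  s_204 = 11;  s_205 = 12;  s_206 = 6
  s_207 = 2;  s_208 = 10;  s_209 = 2;  s_210 = 4;  s_211 = 9;  s_212 = 6
  s_213 = 3;  s_214 = 7;  s_215 = 3;  s_216 = 6;  s_217 = 10;  s_218 = 8
  s_219 = 7;  s_220 = 8;  s_221 = 3;  s_222 = 11;  s_223 = 2;  s_224 = 2
  s_225 = 12;  s_226 = 5;  s_227 = 3;  s_228 = 1;  s_229 = 7;  s_230 = 9
  s_231 = 8
s_232 = 4·8 + 0·9 + 11·7 = 5
s_233 = 4·5 + 0·8 + 11·9 = 2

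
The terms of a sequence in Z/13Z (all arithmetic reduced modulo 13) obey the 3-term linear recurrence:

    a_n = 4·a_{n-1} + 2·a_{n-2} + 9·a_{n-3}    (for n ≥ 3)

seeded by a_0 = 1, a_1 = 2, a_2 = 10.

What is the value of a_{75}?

a_3 = 4·10 + 2·2 + 9·1 = 1
a_4 = 4·1 + 2·10 + 9·2 = 3
a_5 = 4·3 + 2·1 + 9·10 = 0
a_6 = 4·0 + 2·3 + 9·1 = 2
a_7 = 4·2 + 2·0 + 9·3 = 9
a_8 = 4·9 + 2·2 + 9·0 = 1
a_9 = 4·1 + 2·9 + 9·2 = 1
a_10 = 4·1 + 2·1 + 9·9 = 9
a_11 = 4·9 + 2·1 + 9·1 = 8
a_12 = 4·8 + 2·9 + 9·1 = 7
a_13 = 4·7 + 2·8 + 9·9 = 8
a_14 = 4·8 + 2·7 + 9·8 = 1
a_15 = 4·1 + 2·8 + 9·7 = 5
a_16 = 4·5 + 2·1 + 9·8 = 3
a_17 = 4·3 + 2·5 + 9·1 = 5
a_18 = 4·5 + 2·3 + 9·5 = 6
a_19 = 4·6 + 2·5 + 9·3 = 9
a_20 = 4·9 + 2·6 + 9·5 = 2
a_21 = 4·2 + 2·9 + 9·6 = 2
a_22 = 4·2 + 2·2 + 9·9 = 2
a_23 = 4·2 + 2·2 + 9·2 = 4
a_24 = 4·4 + 2·2 + 9·2 = 12
a_25 = 4·12 + 2·4 + 9·2 = 9
a_26 = 4·9 + 2·12 + 9·4 = 5
a_27 = 4·5 + 2·9 + 9·12 = 3
a_28 = 4·3 + 2·5 + 9·9 = 12
a_29 = 4·12 + 2·3 + 9·5 = 8
a_30 = 4·8 + 2·12 + 9·3 = 5
a_31 = 4·5 + 2·8 + 9·12 = 1
a_32 = 4·1 + 2·5 + 9·8 = 8
a_33 = 4·8 + 2·1 + 9·5 = 1
a_34 = 4·1 + 2·8 + 9·1 = 3
a_35 = 4·3 + 2·1 + 9·8 = 8
a_36 = 4·8 + 2·3 + 9·1 = 8
a_37 = 4·8 + 2·8 + 9·3 = 10
a_38 = 4·10 + 2·8 + 9·8 = 11
a_39 = 4·11 + 2·10 + 9·8 = 6
a_40 = 4·6 + 2·11 + 9·10 = 6
a_41 = 4·6 + 2·6 + 9·11 = 5
a_42 = 4·5 + 2·6 + 9·6 = 8
a_43 = 4·8 + 2·5 + 9·6 = 5
a_44 = 4·5 + 2·8 + 9·5 = 3
a_45 = 4·3 + 2·5 + 9·8 = 3
a_46 = 4·3 + 2·3 + 9·5 = 11
a_47 = 4·11 + 2·3 + 9·3 = 12
a_48 = 4·12 + 2·11 + 9·3 = 6
a_49 = 4·6 + 2·12 + 9·11 = 4
a_50 = 4·4 + 2·6 + 9·12 = 6
a_51 = 4·6 + 2·4 + 9·6 = 8
a_52 = 4·8 + 2·6 + 9·4 = 2
a_53 = 4·2 + 2·8 + 9·6 = 0
a_54 = 4·0 + 2·2 + 9·8 = 11
a_55 = 4·11 + 2·0 + 9·2 = 10
a_56 = 4·10 + 2·11 + 9·0 = 10
a_57 = 4·10 + 2·10 + 9·11 = 3
a_58 = 4·3 + 2·10 + 9·10 = 5
a_59 = 4·5 + 2·3 + 9·10 = 12
a_60 = 4·12 + 2·5 + 9·3 = 7
a_61 = 4·7 + 2·12 + 9·5 = 6
a_62 = 4·6 + 2·7 + 9·12 = 3
a_63 = 4·3 + 2·6 + 9·7 = 9
a_64 = 4·9 + 2·3 + 9·6 = 5
a_65 = 4·5 + 2·9 + 9·3 = 0
a_66 = 4·0 + 2·5 + 9·9 = 0
a_67 = 4·0 + 2·0 + 9·5 = 6
a_68 = 4·6 + 2·0 + 9·0 = 11
a_69 = 4·11 + 2·6 + 9·0 = 4
a_70 = 4·4 + 2·11 + 9·6 = 1
a_71 = 4·1 + 2·4 + 9·11 = 7
a_72 = 4·7 + 2·1 + 9·4 = 1
a_73 = 4·1 + 2·7 + 9·1 = 1
a_74 = 4·1 + 2·1 + 9·7 = 4
a_75 = 4·4 + 2·1 + 9·1 = 1

1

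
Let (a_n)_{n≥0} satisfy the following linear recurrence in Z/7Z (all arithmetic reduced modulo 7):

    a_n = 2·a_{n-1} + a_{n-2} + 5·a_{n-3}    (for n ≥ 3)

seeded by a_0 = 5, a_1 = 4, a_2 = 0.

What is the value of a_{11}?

3

a_3 = 2·0 + 1·4 + 5·5 = 1
a_4 = 2·1 + 1·0 + 5·4 = 1
a_5 = 2·1 + 1·1 + 5·0 = 3
a_6 = 2·3 + 1·1 + 5·1 = 5
a_7 = 2·5 + 1·3 + 5·1 = 4
a_8 = 2·4 + 1·5 + 5·3 = 0
a_9 = 2·0 + 1·4 + 5·5 = 1
a_10 = 2·1 + 1·0 + 5·4 = 1
a_11 = 2·1 + 1·1 + 5·0 = 3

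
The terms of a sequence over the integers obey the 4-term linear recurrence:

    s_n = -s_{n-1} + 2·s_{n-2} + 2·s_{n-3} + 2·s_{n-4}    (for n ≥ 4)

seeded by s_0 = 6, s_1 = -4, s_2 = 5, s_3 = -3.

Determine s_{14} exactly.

s_4 = -1·-3 + 2·5 + 2·-4 + 2·6 = 17
s_5 = -1·17 + 2·-3 + 2·5 + 2·-4 = -21
s_6 = -1·-21 + 2·17 + 2·-3 + 2·5 = 59
s_7 = -1·59 + 2·-21 + 2·17 + 2·-3 = -73
s_8 = -1·-73 + 2·59 + 2·-21 + 2·17 = 183
s_9 = -1·183 + 2·-73 + 2·59 + 2·-21 = -253
s_10 = -1·-253 + 2·183 + 2·-73 + 2·59 = 591
s_11 = -1·591 + 2·-253 + 2·183 + 2·-73 = -877
s_12 = -1·-877 + 2·591 + 2·-253 + 2·183 = 1919
s_13 = -1·1919 + 2·-877 + 2·591 + 2·-253 = -2997
s_14 = -1·-2997 + 2·1919 + 2·-877 + 2·591 = 6263

6263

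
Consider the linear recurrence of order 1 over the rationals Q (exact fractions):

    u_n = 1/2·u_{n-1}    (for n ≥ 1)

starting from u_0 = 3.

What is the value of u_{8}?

3/256

u_1 = 1/2·3 = 3/2
u_2 = 1/2·3/2 = 3/4
u_3 = 1/2·3/4 = 3/8
u_4 = 1/2·3/8 = 3/16
u_5 = 1/2·3/16 = 3/32
u_6 = 1/2·3/32 = 3/64
u_7 = 1/2·3/64 = 3/128
u_8 = 1/2·3/128 = 3/256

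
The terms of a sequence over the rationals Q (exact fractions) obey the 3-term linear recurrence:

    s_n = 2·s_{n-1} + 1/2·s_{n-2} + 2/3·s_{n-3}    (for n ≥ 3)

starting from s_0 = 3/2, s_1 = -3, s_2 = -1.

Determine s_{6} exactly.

s_3 = 2·-1 + 1/2·-3 + 2/3·3/2 = -5/2
s_4 = 2·-5/2 + 1/2·-1 + 2/3·-3 = -15/2
s_5 = 2·-15/2 + 1/2·-5/2 + 2/3·-1 = -203/12
s_6 = 2·-203/12 + 1/2·-15/2 + 2/3·-5/2 = -157/4

-157/4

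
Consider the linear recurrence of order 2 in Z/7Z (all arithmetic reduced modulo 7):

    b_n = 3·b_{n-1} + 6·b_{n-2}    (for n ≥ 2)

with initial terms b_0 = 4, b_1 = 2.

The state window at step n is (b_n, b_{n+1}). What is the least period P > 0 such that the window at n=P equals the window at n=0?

n=0: window = (4, 2)
n=1: window = (2, 2)
n=2: window = (2, 4)
n=3: window = (4, 3)
n=4: window = (3, 5)
n=5: window = (5, 5)
n=6: window = (5, 3)
n=7: window = (3, 4)
n=8: window = (4, 2)
window at n=8 equals window at n=0 → period = 8

8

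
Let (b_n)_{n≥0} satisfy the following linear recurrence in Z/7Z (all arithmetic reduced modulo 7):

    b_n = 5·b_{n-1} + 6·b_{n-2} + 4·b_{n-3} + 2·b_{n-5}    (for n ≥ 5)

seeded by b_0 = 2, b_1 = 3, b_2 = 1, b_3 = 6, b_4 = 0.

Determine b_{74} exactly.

b_5 = 5·0 + 6·6 + 4·1 + 0·3 + 2·2 = 2
b_6 = 5·2 + 6·0 + 4·6 + 0·1 + 2·3 = 5
b_7 = 5·5 + 6·2 + 4·0 + 0·6 + 2·1 = 4
b_8 = 5·4 + 6·5 + 4·2 + 0·0 + 2·6 = 0
b_9 = 5·0 + 6·4 + 4·5 + 0·2 + 2·0 = 2
b_10 = 5·2 + 6·0 + 4·4 + 0·5 + 2·2 = 2
b_11 = 5·2 + 6·2 + 4·0 + 0·4 + 2·5 = 4
b_12 = 5·4 + 6·2 + 4·2 + 0·0 + 2·4 = 6
b_13 = 5·6 + 6·4 + 4·2 + 0·2 + 2·0 = 6
b_14 = 5·6 + 6·6 + 4·4 + 0·2 + 2·2 = 2
b_15 = 5·2 + 6·6 + 4·6 + 0·4 + 2·2 = 4
b_16 = 5·4 + 6·2 + 4·6 + 0·6 + 2·4 = 1
b_17 = 5·1 + 6·4 + 4·2 + 0·6 + 2·6 = 0
b_18 = 5·0 + 6·1 + 4·4 + 0·2 + 2·6 = 6
b_19 = 5·6 + 6·0 + 4·1 + 0·4 + 2·2 = 3
b_20 = 5·3 + 6·6 + 4·0 + 0·1 + 2·4 = 3
b_21 = 5·3 + 6·3 + 4·6 + 0·0 + 2·1 = 3
b_22 = 5·3 + 6·3 + 4·3 + 0·6 + 2·0 = 3
b_23 = 5·3 + 6·3 + 4·3 + 0·3 + 2·6 = 1
b_24 = 5·1 + 6·3 + 4·3 + 0·3 + 2·3 = 6
b_25 = 5·6 + 6·1 + 4·3 + 0·3 + 2·3 = 5
b_26 = 5·5 + 6·6 + 4·1 + 0·3 + 2·3 = 1
b_27 = 5·1 + 6·5 + 4·6 + 0·1 + 2·3 = 2
b_28 = 5·2 + 6·1 + 4·5 + 0·6 + 2·1 = 3
b_29 = 5·3 + 6·2 + 4·1 + 0·5 + 2·6 = 1
b_30 = 5·1 + 6·3 + 4·2 + 0·1 + 2·5 = 6
b_31 = 5·6 + 6·1 + 4·3 + 0·2 + 2·1 = 1
b_32 = 5·1 + 6·6 + 4·1 + 0·3 + 2·2 = 0
b_33 = 5·0 + 6·1 + 4·6 + 0·1 + 2·3 = 1
b_34 = 5·1 + 6·0 + 4·1 + 0·6 + 2·1 = 4
b_35 = 5·4 + 6·1 + 4·0 + 0·1 + 2·6 = 3
b_36 = 5·3 + 6·4 + 4·1 + 0·0 + 2·1 = 3
b_37 = 5·3 + 6·3 + 4·4 + 0·1 + 2·0 = 0
b_38 = 5·0 + 6·3 + 4·3 + 0·4 + 2·1 = 4
b_39 = 5·4 + 6·0 + 4·3 + 0·3 + 2·4 = 5
b_40 = 5·5 + 6·4 + 4·0 + 0·3 + 2·3 = 6
b_41 = 5·6 + 6·5 + 4·4 + 0·0 + 2·3 = 5
b_42 = 5·5 + 6·6 + 4·5 + 0·4 + 2·0 = 4
b_43 = 5·4 + 6·5 + 4·6 + 0·5 + 2·4 = 5
b_44 = 5·5 + 6·4 + 4·5 + 0·6 + 2·5 = 2
b_45 = 5·2 + 6·5 + 4·4 + 0·5 + 2·6 = 5
b_46 = 5·5 + 6·2 + 4·5 + 0·4 + 2·5 = 4
b_47 = 5·4 + 6·5 + 4·2 + 0·5 + 2·4 = 3
b_48 = 5·3 + 6·4 + 4·5 + 0·2 + 2·5 = 6
b_49 = 5·6 + 6·3 + 4·4 + 0·5 + 2·2 = 5
b_50 = 5·5 + 6·6 + 4·3 + 0·4 + 2·5 = 6
b_51 = 5·6 + 6·5 + 4·6 + 0·3 + 2·4 = 1
b_52 = 5·1 + 6·6 + 4·5 + 0·6 + 2·3 = 4
b_53 = 5·4 + 6·1 + 4·6 + 0·5 + 2·6 = 6
b_54 = 5·6 + 6·4 + 4·1 + 0·6 + 2·5 = 5
b_55 = 5·5 + 6·6 + 4·4 + 0·1 + 2·6 = 5
b_56 = 5·5 + 6·5 + 4·6 + 0·4 + 2·1 = 4
b_57 = 5·4 + 6·5 + 4·5 + 0·6 + 2·4 = 1
b_58 = 5·1 + 6·4 + 4·5 + 0·5 + 2·6 = 5
b_59 = 5·5 + 6·1 + 4·4 + 0·5 + 2·5 = 1
b_60 = 5·1 + 6·5 + 4·1 + 0·4 + 2·5 = 0
b_61 = 5·0 + 6·1 + 4·5 + 0·1 + 2·4 = 6
b_62 = 5·6 + 6·0 + 4·1 + 0·5 + 2·1 = 1
b_63 = 5·1 + 6·6 + 4·0 + 0·1 + 2·5 = 2
b_64 = 5·2 + 6·1 + 4·6 + 0·0 + 2·1 = 0
b_65 = 5·0 + 6·2 + 4·1 + 0·6 + 2·0 = 2
b_66 = 5·2 + 6·0 + 4·2 + 0·1 + 2·6 = 2
b_67 = 5·2 + 6·2 + 4·0 + 0·2 + 2·1 = 3
b_68 = 5·3 + 6·2 + 4·2 + 0·0 + 2·2 = 4
b_69 = 5·4 + 6·3 + 4·2 + 0·2 + 2·0 = 4
b_70 = 5·4 + 6·4 + 4·3 + 0·2 + 2·2 = 4
b_71 = 5·4 + 6·4 + 4·4 + 0·3 + 2·2 = 1
b_72 = 5·1 + 6·4 + 4·4 + 0·4 + 2·3 = 2
b_73 = 5·2 + 6·1 + 4·4 + 0·4 + 2·4 = 5
b_74 = 5·5 + 6·2 + 4·1 + 0·4 + 2·4 = 0

0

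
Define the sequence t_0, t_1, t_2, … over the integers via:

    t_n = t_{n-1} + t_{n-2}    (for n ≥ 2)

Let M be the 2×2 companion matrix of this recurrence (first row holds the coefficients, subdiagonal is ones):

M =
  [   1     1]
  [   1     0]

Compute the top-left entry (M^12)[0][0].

233

(M^12)[0][0] is the top entry after applying M 12 times to the unit state (1, 0). Equivalently it is h_{13} for the auxiliary sequence (h_n) obeying the same recurrence with h_1 = 1 and h_i = 0 for 0 ≤ i < 1:
h_2 = 1·1 + 1·0 = 1
h_3 = 1·1 + 1·1 = 2
h_4 = 1·2 + 1·1 = 3
h_5 = 1·3 + 1·2 = 5
h_6 = 1·5 + 1·3 = 8
h_7 = 1·8 + 1·5 = 13
h_8 = 1·13 + 1·8 = 21
h_9 = 1·21 + 1·13 = 34
h_10 = 1·34 + 1·21 = 55
h_11 = 1·55 + 1·34 = 89
h_12 = 1·89 + 1·55 = 144
h_13 = 1·144 + 1·89 = 233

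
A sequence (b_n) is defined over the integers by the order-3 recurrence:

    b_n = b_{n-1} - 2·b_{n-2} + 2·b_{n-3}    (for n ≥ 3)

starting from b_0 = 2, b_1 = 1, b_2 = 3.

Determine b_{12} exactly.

b_3 = 1·3 + -2·1 + 2·2 = 5
b_4 = 1·5 + -2·3 + 2·1 = 1
b_5 = 1·1 + -2·5 + 2·3 = -3
b_6 = 1·-3 + -2·1 + 2·5 = 5
b_7 = 1·5 + -2·-3 + 2·1 = 13
b_8 = 1·13 + -2·5 + 2·-3 = -3
b_9 = 1·-3 + -2·13 + 2·5 = -19
b_10 = 1·-19 + -2·-3 + 2·13 = 13
b_11 = 1·13 + -2·-19 + 2·-3 = 45
b_12 = 1·45 + -2·13 + 2·-19 = -19

-19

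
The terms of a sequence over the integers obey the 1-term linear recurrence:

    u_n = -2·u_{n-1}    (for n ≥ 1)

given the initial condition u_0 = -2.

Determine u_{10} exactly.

-2048

u_1 = -2·-2 = 4
u_2 = -2·4 = -8
u_3 = -2·-8 = 16
u_4 = -2·16 = -32
u_5 = -2·-32 = 64
u_6 = -2·64 = -128
u_7 = -2·-128 = 256
u_8 = -2·256 = -512
u_9 = -2·-512 = 1024
u_10 = -2·1024 = -2048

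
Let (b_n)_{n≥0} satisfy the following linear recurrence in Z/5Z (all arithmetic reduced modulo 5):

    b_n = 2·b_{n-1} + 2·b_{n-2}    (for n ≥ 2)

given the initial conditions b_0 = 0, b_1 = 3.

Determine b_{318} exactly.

b_2 = 2·3 + 2·0 = 1
b_3 = 2·1 + 2·3 = 3
b_4 = 2·3 + 2·1 = 3
b_5 = 2·3 + 2·3 = 2
b_6 = 2·2 + 2·3 = 0
b_7 = 2·0 + 2·2 = 4
b_8 = 2·4 + 2·0 = 3
b_9 = 2·3 + 2·4 = 4
b_10 = 2·4 + 2·3 = 4
b_11 = 2·4 + 2·4 = 1
b_12 = 2·1 + 2·4 = 0
b_13 = 2·0 + 2·1 = 2
b_14 = 2·2 + 2·0 = 4
b_15 = 2·4 + 2·2 = 2
b_16 = 2·2 + 2·4 = 2
b_17 = 2·2 + 2·2 = 3
b_18 = 2·3 + 2·2 = 0
b_19 = 2·0 + 2·3 = 1
b_20 = 2·1 + 2·0 = 2
b_21 = 2·2 + 2·1 = 1
b_22 = 2·1 + 2·2 = 1
b_23 = 2·1 + 2·1 = 4
b_24 = 2·4 + 2·1 = 0
b_25 = 2·0 + 2·4 = 3
(b_24, b_25) = (0, 3) = (b_0, b_1), so the sequence has period 24.
318 ≡ 6 (mod 24), hence b_318 = b_6 = 0.

0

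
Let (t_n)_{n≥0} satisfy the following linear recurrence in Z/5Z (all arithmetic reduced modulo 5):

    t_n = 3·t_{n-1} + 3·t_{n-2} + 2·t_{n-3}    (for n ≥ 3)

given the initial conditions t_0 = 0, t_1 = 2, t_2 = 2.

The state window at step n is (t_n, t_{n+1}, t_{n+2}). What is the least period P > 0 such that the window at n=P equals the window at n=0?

n=0: window = (0, 2, 2)
n=1: window = (2, 2, 2)
n=2: window = (2, 2, 1)
n=3: window = (2, 1, 3)
n=4: window = (1, 3, 1)
n=5: window = (3, 1, 4)
n=6: window = (1, 4, 1)
n=7: window = (4, 1, 2)
n=8: window = (1, 2, 2)
n=9: window = (2, 2, 4)
n=10: window = (2, 4, 2)
n=11: window = (4, 2, 2)
n=12: window = (2, 2, 0)
n=13: window = (2, 0, 0)
n=14: window = (0, 0, 4)
n=15: window = (0, 4, 2)
n=16: window = (4, 2, 3)
n=17: window = (2, 3, 3)
n=18: window = (3, 3, 2)
n=19: window = (3, 2, 1)
n=20: window = (2, 1, 0)
n=21: window = (1, 0, 2)
n=22: window = (0, 2, 3)
n=23: window = (2, 3, 0)
n=24: window = (3, 0, 3)
n=25: window = (0, 3, 0)
n=26: window = (3, 0, 4)
n=27: window = (0, 4, 3)
n=28: window = (4, 3, 1)
n=29: window = (3, 1, 0)
n=30: window = (1, 0, 4)
n=31: window = (0, 4, 4)
n=32: window = (4, 4, 4)
n=33: window = (4, 4, 2)
n=34: window = (4, 2, 1)
n=35: window = (2, 1, 2)
n=36: window = (1, 2, 3)
n=37: window = (2, 3, 2)
n=38: window = (3, 2, 4)
n=39: window = (2, 4, 4)
n=40: window = (4, 4, 3)
…
n=122: window = (4, 3, 0)
n=123: window = (3, 0, 2)
n=124: window = (0, 2, 2)
window at n=124 equals window at n=0 → period = 124

124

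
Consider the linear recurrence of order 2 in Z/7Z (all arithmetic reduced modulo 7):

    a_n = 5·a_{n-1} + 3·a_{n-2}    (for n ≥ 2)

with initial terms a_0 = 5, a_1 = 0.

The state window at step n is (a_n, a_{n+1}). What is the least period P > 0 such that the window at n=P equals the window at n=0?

3

n=0: window = (5, 0)
n=1: window = (0, 1)
n=2: window = (1, 5)
n=3: window = (5, 0)
window at n=3 equals window at n=0 → period = 3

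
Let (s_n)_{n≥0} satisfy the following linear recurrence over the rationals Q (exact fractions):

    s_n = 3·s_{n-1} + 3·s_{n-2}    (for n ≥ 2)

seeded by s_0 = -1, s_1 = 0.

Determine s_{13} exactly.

s_2 = 3·0 + 3·-1 = -3
s_3 = 3·-3 + 3·0 = -9
s_4 = 3·-9 + 3·-3 = -36
s_5 = 3·-36 + 3·-9 = -135
s_6 = 3·-135 + 3·-36 = -513
s_7 = 3·-513 + 3·-135 = -1944
s_8 = 3·-1944 + 3·-513 = -7371
s_9 = 3·-7371 + 3·-1944 = -27945
s_10 = 3·-27945 + 3·-7371 = -105948
s_11 = 3·-105948 + 3·-27945 = -401679
s_12 = 3·-401679 + 3·-105948 = -1522881
s_13 = 3·-1522881 + 3·-401679 = -5773680

-5773680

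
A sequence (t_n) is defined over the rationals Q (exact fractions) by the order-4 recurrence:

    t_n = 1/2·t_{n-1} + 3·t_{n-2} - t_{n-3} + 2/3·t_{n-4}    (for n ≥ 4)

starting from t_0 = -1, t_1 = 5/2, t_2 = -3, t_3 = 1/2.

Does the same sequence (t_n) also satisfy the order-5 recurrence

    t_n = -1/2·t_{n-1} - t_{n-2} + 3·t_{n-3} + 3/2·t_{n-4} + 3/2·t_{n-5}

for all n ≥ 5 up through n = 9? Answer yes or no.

Terms t_0..t_9: -1, 5/2, -3, 1/2, -143/12, 5/24, -1831/48, -595/96, -72397/576, -16571/384
n=5: candidate gives -31/24, actual t_5 = 5/24 ✗

no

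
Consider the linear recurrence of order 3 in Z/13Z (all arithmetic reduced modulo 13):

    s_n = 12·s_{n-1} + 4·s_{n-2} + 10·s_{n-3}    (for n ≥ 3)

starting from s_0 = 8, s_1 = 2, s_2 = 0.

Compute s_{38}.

s_3 = 12·0 + 4·2 + 10·8 = 10
s_4 = 12·10 + 4·0 + 10·2 = 10
s_5 = 12·10 + 4·10 + 10·0 = 4
s_6 = 12·4 + 4·10 + 10·10 = 6
s_7 = 12·6 + 4·4 + 10·10 = 6
s_8 = 12·6 + 4·6 + 10·4 = 6
s_9 = 12·6 + 4·6 + 10·6 = 0
s_10 = 12·0 + 4·6 + 10·6 = 6
s_11 = 12·6 + 4·0 + 10·6 = 2
s_12 = 12·2 + 4·6 + 10·0 = 9
s_13 = 12·9 + 4·2 + 10·6 = 7
s_14 = 12·7 + 4·9 + 10·2 = 10
s_15 = 12·10 + 4·7 + 10·9 = 4
s_16 = 12·4 + 4·10 + 10·7 = 2
s_17 = 12·2 + 4·4 + 10·10 = 10
s_18 = 12·10 + 4·2 + 10·4 = 12
s_19 = 12·12 + 4·10 + 10·2 = 9
s_20 = 12·9 + 4·12 + 10·10 = 9
s_21 = 12·9 + 4·9 + 10·12 = 4
s_22 = 12·4 + 4·9 + 10·9 = 5
s_23 = 12·5 + 4·4 + 10·9 = 10
s_24 = 12·10 + 4·5 + 10·4 = 11
s_25 = 12·11 + 4·10 + 10·5 = 1
s_26 = 12·1 + 4·11 + 10·10 = 0
s_27 = 12·0 + 4·1 + 10·11 = 10
s_28 = 12·10 + 4·0 + 10·1 = 0
s_29 = 12·0 + 4·10 + 10·0 = 1
s_30 = 12·1 + 4·0 + 10·10 = 8
s_31 = 12·8 + 4·1 + 10·0 = 9
s_32 = 12·9 + 4·8 + 10·1 = 7
s_33 = 12·7 + 4·9 + 10·8 = 5
s_34 = 12·5 + 4·7 + 10·9 = 9
s_35 = 12·9 + 4·5 + 10·7 = 3
s_36 = 12·3 + 4·9 + 10·5 = 5
s_37 = 12·5 + 4·3 + 10·9 = 6
s_38 = 12·6 + 4·5 + 10·3 = 5

5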